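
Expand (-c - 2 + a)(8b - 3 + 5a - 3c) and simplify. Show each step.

(-c - 2 + a)(8b - 3 + 5a - 3c)
= -8bc + 3c - 5ac + 3c^2 - 16b + 6 - 10a + 6c + 8ab - 3a + 5a^2 - 3ac    [distributive law]
= -8bc + 9c - 8ac + 3c^2 - 16b + 6 - 13a + 8ab + 5a^2    [combine like terms]

-8bc + 9c - 8ac + 3c^2 - 16b + 6 - 13a + 8ab + 5a^2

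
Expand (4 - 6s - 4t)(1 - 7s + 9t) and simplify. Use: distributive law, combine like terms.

(4 - 6s - 4t)(1 - 7s + 9t)
= 4 - 28s + 36t - 6s + 42s² - 54st - 4t + 28st - 36t²    [distributive law]
= 4 - 34s + 32t + 42s² - 26st - 36t²    [combine like terms]

4 - 34s + 32t + 42s² - 26st - 36t²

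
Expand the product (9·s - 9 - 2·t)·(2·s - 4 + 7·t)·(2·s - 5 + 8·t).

(9·s - 9 - 2·t)·(2·s - 4 + 7·t)·(2·s - 5 + 8·t)
= (18·s^2 - 36·s + 63·s·t - 18·s + 36 - 63·t - 4·s·t + 8·t - 14·t^2)·(2·s - 5 + 8·t)    [distributive law]
= (18·s^2 - 54·s + 59·s·t + 36 - 55·t - 14·t^2)·(2·s - 5 + 8·t)    [combine like terms]
= 36·s^3 - 90·s^2 + 144·s^2·t - 108·s^2 + 270·s - 432·s·t + 118·s^2·t - 295·s·t + 472·s·t^2 + 72·s - 180 + 288·t - 110·s·t + 275·t - 440·t^2 - 28·s·t^2 + 70·t^2 - 112·t^3    [distributive law]
= 36·s^3 - 198·s^2 + 262·s^2·t + 342·s - 837·s·t + 444·s·t^2 - 180 + 563·t - 370·t^2 - 112·t^3    [combine like terms]

36·s^3 - 198·s^2 + 262·s^2·t + 342·s - 837·s·t + 444·s·t^2 - 180 + 563·t - 370·t^2 - 112·t^3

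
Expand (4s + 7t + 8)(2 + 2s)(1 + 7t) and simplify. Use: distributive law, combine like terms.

(4s + 7t + 8)(2 + 2s)(1 + 7t)
= (8s + 8s² + 14t + 14st + 16 + 16s)(1 + 7t)    [distributive law]
= (24s + 8s² + 14t + 14st + 16)(1 + 7t)    [combine like terms]
= 24s + 168st + 8s² + 56s²t + 14t + 98t² + 14st + 98st² + 16 + 112t    [distributive law]
= 24s + 182st + 8s² + 56s²t + 126t + 98t² + 98st² + 16    [combine like terms]

24s + 182st + 8s² + 56s²t + 126t + 98t² + 98st² + 16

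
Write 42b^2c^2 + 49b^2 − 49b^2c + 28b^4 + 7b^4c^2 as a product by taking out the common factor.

7b^2(6c^2 + 7 − 7c + 4b^2 + b^2c^2)

42b^2c^2 + 49b^2 − 49b^2c + 28b^4 + 7b^4c^2
= 7(6b^2c^2 + 7b^2 − 7b^2c + 4b^4 + b^4c^2)    [factor out 7]
= 7b^2(6c^2 + 7 − 7c + 4b^2 + b^2c^2)    [factor out b^2]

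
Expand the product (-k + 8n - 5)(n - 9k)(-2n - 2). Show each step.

146kn^2 + 56kn - 18k^2n - 18k^2 - 16n^3 - 6n^2 + 10n - 90k

(-k + 8n - 5)(n - 9k)(-2n - 2)
= (-kn + 9k^2 + 8n^2 - 72kn - 5n + 45k)(-2n - 2)    [distributive law]
= (-73kn + 9k^2 + 8n^2 - 5n + 45k)(-2n - 2)    [combine like terms]
= 146kn^2 + 146kn - 18k^2n - 18k^2 - 16n^3 - 16n^2 + 10n^2 + 10n - 90kn - 90k    [distributive law]
= 146kn^2 + 56kn - 18k^2n - 18k^2 - 16n^3 - 6n^2 + 10n - 90k    [combine like terms]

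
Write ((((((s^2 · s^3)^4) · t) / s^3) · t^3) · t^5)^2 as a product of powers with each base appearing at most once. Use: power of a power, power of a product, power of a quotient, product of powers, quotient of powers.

((((((s^2 · s^3)^4) · t) / s^3) · t^3) · t^5)^2
= ((((((s^2 · s^3)^4) · t) / s^3) · t^3)^2) · ((t^5)^2)    [power of a product]
= ((((((s^2 · s^3)^4) · t) / s^3)^2) · ((t^3)^2)) · ((t^5)^2)    [power of a product]
= ((((((s^2 · s^3)^4) · t)^2) / ((s^3)^2)) · ((t^3)^2)) · ((t^5)^2)    [power of a quotient]
= ((((((s^2 · s^3)^4)^2) · (t^2)) / ((s^3)^2)) · ((t^3)^2)) · ((t^5)^2)    [power of a product]
= (((((s^2 · s^3)^8) · (t^2)) / ((s^3)^2)) · ((t^3)^2)) · ((t^5)^2)    [power of a power]
= ((((((s^2)^8) · ((s^3)^8)) · (t^2)) / ((s^3)^2)) · ((t^3)^2)) · ((t^5)^2)    [power of a product]
= ((((s^16 · ((s^3)^8)) · (t^2)) / ((s^3)^2)) · ((t^3)^2)) · ((t^5)^2)    [power of a power]
= ((((s^16 · s^24) · (t^2)) / ((s^3)^2)) · ((t^3)^2)) · ((t^5)^2)    [power of a power]
= (((s^40 · (t^2)) / ((s^3)^2)) · ((t^3)^2)) · ((t^5)^2)    [product of powers]
= (((s^40 · t^2) / s^6) · ((t^3)^2)) · ((t^5)^2)    [power of a power]
= (((s^40 · t^2) / s^6) · t^6) · ((t^5)^2)    [power of a power]
= (((s^40 · t^2) / s^6) · t^6) · t^10    [power of a power]
= s^34t^18    [quotient of powers; product of powers]

s^34t^18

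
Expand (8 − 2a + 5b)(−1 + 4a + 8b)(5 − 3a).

(8 − 2a + 5b)(−1 + 4a + 8b)(5 − 3a)
= (−8 + 32a + 64b + 2a − 8a^2 − 16ab − 5b + 20ab + 40b^2)(5 − 3a)    [distributive law]
= (−8 + 34a + 59b − 8a^2 + 4ab + 40b^2)(5 − 3a)    [combine like terms]
= −40 + 24a + 170a − 102a^2 + 295b − 177ab − 40a^2 + 24a^3 + 20ab − 12a^2b + 200b^2 − 120ab^2    [distributive law]
= −40 + 194a − 142a^2 + 295b − 157ab + 24a^3 − 12a^2b + 200b^2 − 120ab^2    [combine like terms]

−40 + 194a − 142a^2 + 295b − 157ab + 24a^3 − 12a^2b + 200b^2 − 120ab^2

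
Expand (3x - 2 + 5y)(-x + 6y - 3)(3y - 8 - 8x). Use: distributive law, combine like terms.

(3x - 2 + 5y)(-x + 6y - 3)(3y - 8 - 8x)
= (-3x^2 + 18xy - 9x + 2x - 12y + 6 - 5xy + 30y^2 - 15y)(3y - 8 - 8x)    [distributive law]
= (-3x^2 + 13xy - 7x - 27y + 6 + 30y^2)(3y - 8 - 8x)    [combine like terms]
= -9x^2y + 24x^2 + 24x^3 + 39xy^2 - 104xy - 104x^2y - 21xy + 56x + 56x^2 - 81y^2 + 216y + 216xy + 18y - 48 - 48x + 90y^3 - 240y^2 - 240xy^2    [distributive law]
= -113x^2y + 80x^2 + 24x^3 - 201xy^2 + 91xy + 8x - 321y^2 + 234y - 48 + 90y^3    [combine like terms]

-113x^2y + 80x^2 + 24x^3 - 201xy^2 + 91xy + 8x - 321y^2 + 234y - 48 + 90y^3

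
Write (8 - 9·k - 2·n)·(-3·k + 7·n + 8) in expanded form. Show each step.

-96·k + 40·n + 64 + 27·k^2 - 57·k·n - 14·n^2

(8 - 9·k - 2·n)·(-3·k + 7·n + 8)
= -24·k + 56·n + 64 + 27·k^2 - 63·k·n - 72·k + 6·k·n - 14·n^2 - 16·n    [distributive law]
= -96·k + 40·n + 64 + 27·k^2 - 57·k·n - 14·n^2    [combine like terms]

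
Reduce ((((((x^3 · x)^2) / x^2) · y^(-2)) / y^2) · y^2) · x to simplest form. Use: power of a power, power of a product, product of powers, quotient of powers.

x^7y^(-2)

((((((x^3 · x)^2) / x^2) · y^(-2)) / y^2) · y^2) · x
= (((((((x^3)^2) · (x^2)) / x^2) · y^(-2)) / y^2) · y^2) · x    [power of a product]
= (((((x^6 · (x^2)) / x^2) · y^(-2)) / y^2) · y^2) · x    [power of a power]
= ((((x^8 / x^2) · y^(-2)) / y^2) · y^2) · x    [product of powers]
= (((x^6 · y^(-2)) / y^2) · y^2) · x    [quotient of powers]
= x^7y^(-2)    [quotient of powers; product of powers]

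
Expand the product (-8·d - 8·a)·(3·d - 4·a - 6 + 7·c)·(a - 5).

(-8·d - 8·a)·(3·d - 4·a - 6 + 7·c)·(a - 5)
= (-24·d^2 + 32·a·d + 48·d - 56·c·d - 24·a·d + 32·a^2 + 48·a - 56·a·c)·(a - 5)    [distributive law]
= (-24·d^2 + 8·a·d + 48·d - 56·c·d + 32·a^2 + 48·a - 56·a·c)·(a - 5)    [combine like terms]
= -24·a·d^2 + 120·d^2 + 8·a^2·d - 40·a·d + 48·a·d - 240·d - 56·a·c·d + 280·c·d + 32·a^3 - 160·a^2 + 48·a^2 - 240·a - 56·a^2·c + 280·a·c    [distributive law]
= -24·a·d^2 + 120·d^2 + 8·a^2·d + 8·a·d - 240·d - 56·a·c·d + 280·c·d + 32·a^3 - 112·a^2 - 240·a - 56·a^2·c + 280·a·c    [combine like terms]

-24·a·d^2 + 120·d^2 + 8·a^2·d + 8·a·d - 240·d - 56·a·c·d + 280·c·d + 32·a^3 - 112·a^2 - 240·a - 56·a^2·c + 280·a·c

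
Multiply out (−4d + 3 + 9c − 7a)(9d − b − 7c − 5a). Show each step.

−36d^2 + 4bd + 109cd − 43ad + 27d − 3b − 21c − 15a − 9bc − 63c^2 + 4ac + 7ab + 35a^2

(−4d + 3 + 9c − 7a)(9d − b − 7c − 5a)
= −36d^2 + 4bd + 28cd + 20ad + 27d − 3b − 21c − 15a + 81cd − 9bc − 63c^2 − 45ac − 63ad + 7ab + 49ac + 35a^2    [distributive law]
= −36d^2 + 4bd + 109cd − 43ad + 27d − 3b − 21c − 15a − 9bc − 63c^2 + 4ac + 7ab + 35a^2    [combine like terms]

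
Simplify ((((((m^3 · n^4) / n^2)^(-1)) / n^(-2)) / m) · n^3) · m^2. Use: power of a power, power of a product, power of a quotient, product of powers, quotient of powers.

((((((m^3 · n^4) / n^2)^(-1)) / n^(-2)) / m) · n^3) · m^2
= ((((((m^3 · n^4)^(-1)) / ((n^2)^(-1))) / n^(-2)) / m) · n^3) · m^2    [power of a quotient]
= (((((((m^3)^(-1)) · ((n^4)^(-1))) / ((n^2)^(-1))) / n^(-2)) / m) · n^3) · m^2    [power of a product]
= (((((m^(-3) · ((n^4)^(-1))) / ((n^2)^(-1))) / n^(-2)) / m) · n^3) · m^2    [power of a power]
= (((((m^(-3) · n^(-4)) / ((n^2)^(-1))) / n^(-2)) / m) · n^3) · m^2    [power of a power]
= (((((m^(-3) · n^(-4)) / n^(-2)) / n^(-2)) / m) · n^3) · m^2    [power of a power]
= m^(-2)n^3    [quotient of powers; product of powers]

m^(-2)n^3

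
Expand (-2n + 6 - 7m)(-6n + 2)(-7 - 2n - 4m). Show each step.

-4n^2 - 24n^3 - 132mn^2 + 256n - 106mn - 84 + 50m - 168m^2n + 56m^2

(-2n + 6 - 7m)(-6n + 2)(-7 - 2n - 4m)
= (12n^2 - 4n - 36n + 12 + 42mn - 14m)(-7 - 2n - 4m)    [distributive law]
= (12n^2 - 40n + 12 + 42mn - 14m)(-7 - 2n - 4m)    [combine like terms]
= -84n^2 - 24n^3 - 48mn^2 + 280n + 80n^2 + 160mn - 84 - 24n - 48m - 294mn - 84mn^2 - 168m^2n + 98m + 28mn + 56m^2    [distributive law]
= -4n^2 - 24n^3 - 132mn^2 + 256n - 106mn - 84 + 50m - 168m^2n + 56m^2    [combine like terms]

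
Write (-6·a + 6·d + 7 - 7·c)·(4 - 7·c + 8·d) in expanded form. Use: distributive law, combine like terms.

(-6·a + 6·d + 7 - 7·c)·(4 - 7·c + 8·d)
= -24·a + 42·a·c - 48·a·d + 24·d - 42·c·d + 48·d^2 + 28 - 49·c + 56·d - 28·c + 49·c^2 - 56·c·d    [distributive law]
= -24·a + 42·a·c - 48·a·d + 80·d - 98·c·d + 48·d^2 + 28 - 77·c + 49·c^2    [combine like terms]

-24·a + 42·a·c - 48·a·d + 80·d - 98·c·d + 48·d^2 + 28 - 77·c + 49·c^2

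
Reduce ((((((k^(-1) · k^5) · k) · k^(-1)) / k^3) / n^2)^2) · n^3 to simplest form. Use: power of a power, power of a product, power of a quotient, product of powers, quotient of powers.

k^2·n^(-1)

((((((k^(-1) · k^5) · k) · k^(-1)) / k^3) / n^2)^2) · n^3
= ((((((k^(-1) · k^5) · k) · k^(-1)) / k^3)^2) / ((n^2)^2)) · n^3    [power of a quotient]
= ((((((k^(-1) · k^5) · k) · k^(-1))^2) / ((k^3)^2)) / ((n^2)^2)) · n^3    [power of a quotient]
= ((((((k^(-1) · k^5) · k)^2) · ((k^(-1))^2)) / ((k^3)^2)) / ((n^2)^2)) · n^3    [power of a product]
= ((((((k^(-1) · k^5)^2) · (k^2)) · ((k^(-1))^2)) / ((k^3)^2)) / ((n^2)^2)) · n^3    [power of a product]
= (((((((k^(-1))^2) · ((k^5)^2)) · (k^2)) · ((k^(-1))^2)) / ((k^3)^2)) / ((n^2)^2)) · n^3    [power of a product]
= (((((k^(-2) · ((k^5)^2)) · (k^2)) · ((k^(-1))^2)) / ((k^3)^2)) / ((n^2)^2)) · n^3    [power of a power]
= (((((k^(-2) · k^10) · (k^2)) · ((k^(-1))^2)) / ((k^3)^2)) / ((n^2)^2)) · n^3    [power of a power]
= ((((k^8 · (k^2)) · ((k^(-1))^2)) / ((k^3)^2)) / ((n^2)^2)) · n^3    [product of powers]
= (((k^10 · ((k^(-1))^2)) / ((k^3)^2)) / ((n^2)^2)) · n^3    [product of powers]
= (((k^10 · k^(-2)) / ((k^3)^2)) / ((n^2)^2)) · n^3    [power of a power]
= ((k^8 / ((k^3)^2)) / ((n^2)^2)) · n^3    [product of powers]
= ((k^8 / k^6) / ((n^2)^2)) · n^3    [power of a power]
= (k^2 / ((n^2)^2)) · n^3    [quotient of powers]
= (k^2 / n^4) · n^3    [power of a power]
= k^2·n^(-1)    [quotient of powers]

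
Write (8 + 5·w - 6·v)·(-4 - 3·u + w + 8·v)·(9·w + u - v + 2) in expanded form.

-312·w - 80·u + 208·v - 64 - 258·u·w - 24·u² + 148·u·v - 98·w² + 872·v·w - 184·v² - 130·u·w² - 15·u²·w + 211·u·v·w + 45·w³ + 301·v·w² - 466·v²·w + 18·u²·v - 66·u·v² + 48·v³

(8 + 5·w - 6·v)·(-4 - 3·u + w + 8·v)·(9·w + u - v + 2)
= (-32 - 24·u + 8·w + 64·v - 20·w - 15·u·w + 5·w² + 40·v·w + 24·v + 18·u·v - 6·v·w - 48·v²)·(9·w + u - v + 2)    [distributive law]
= (-32 - 24·u - 12·w + 88·v - 15·u·w + 5·w² + 34·v·w + 18·u·v - 48·v²)·(9·w + u - v + 2)    [combine like terms]
= -288·w - 32·u + 32·v - 64 - 216·u·w - 24·u² + 24·u·v - 48·u - 108·w² - 12·u·w + 12·v·w - 24·w + 792·v·w + 88·u·v - 88·v² + 176·v - 135·u·w² - 15·u²·w + 15·u·v·w - 30·u·w + 45·w³ + 5·u·w² - 5·v·w² + 10·w² + 306·v·w² + 34·u·v·w - 34·v²·w + 68·v·w + 162·u·v·w + 18·u²·v - 18·u·v² + 36·u·v - 432·v²·w - 48·u·v² + 48·v³ - 96·v²    [distributive law]
= -312·w - 80·u + 208·v - 64 - 258·u·w - 24·u² + 148·u·v - 98·w² + 872·v·w - 184·v² - 130·u·w² - 15·u²·w + 211·u·v·w + 45·w³ + 301·v·w² - 466·v²·w + 18·u²·v - 66·u·v² + 48·v³    [combine like terms]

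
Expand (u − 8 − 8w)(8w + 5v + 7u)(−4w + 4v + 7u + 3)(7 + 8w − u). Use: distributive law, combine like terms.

(u − 8 − 8w)(8w + 5v + 7u)(−4w + 4v + 7u + 3)(7 + 8w − u)
= (8uw + 5uv + 7u^2 − 64w − 40v − 56u − 64w^2 − 40vw − 56uw)(−4w + 4v + 7u + 3)(7 + 8w − u)    [distributive law]
= (−48uw + 5uv + 7u^2 − 64w − 40v − 56u − 64w^2 − 40vw)(−4w + 4v + 7u + 3)(7 + 8w − u)    [combine like terms]
= (192uw^2 − 192uvw − 336u^2w − 144uw − 20uvw + 20uv^2 + 35u^2v + 15uv − 28u^2w + 28u^2v + 49u^3 + 21u^2 + 256w^2 − 256vw − 448uw − 192w + 160vw − 160v^2 − 280uv − 120v + 224uw − 224uv − 392u^2 − 168u + 256w^3 − 256vw^2 − 448uw^2 − 192w^2 + 160vw^2 − 160v^2w − 280uvw − 120vw)(7 + 8w − u)    [distributive law]
= (−256uw^2 − 492uvw − 364u^2w − 368uw + 20uv^2 + 63u^2v − 489uv + 49u^3 − 371u^2 + 64w^2 − 216vw − 192w − 160v^2 − 120v − 168u + 256w^3 − 96vw^2 − 160v^2w)(7 + 8w − u)    [combine like terms]
= −1792uw^2 − 2048uw^3 + 256u^2w^2 − 3444uvw − 3936uvw^2 + 492u^2vw − 2548u^2w − 2912u^2w^2 + 364u^3w − 2576uw − 2944uw^2 + 368u^2w + 140uv^2 + 160uv^2w − 20u^2v^2 + 441u^2v + 504u^2vw − 63u^3v − 3423uv − 3912uvw + 489u^2v + 343u^3 + 392u^3w − 49u^4 − 2597u^2 − 2968u^2w + 371u^3 + 448w^2 + 512w^3 − 64uw^2 − 1512vw − 1728vw^2 + 216uvw − 1344w − 1536w^2 + 192uw − 1120v^2 − 1280v^2w + 160uv^2 − 840v − 960vw + 120uv − 1176u − 1344uw + 168u^2 + 1792w^3 + 2048w^4 − 256uw^3 − 672vw^2 − 768vw^3 + 96uvw^2 − 1120v^2w − 1280v^2w^2 + 160uv^2w    [distributive law]
= −4800uw^2 − 2304uw^3 − 2656u^2w^2 − 7140uvw − 3840uvw^2 + 996u^2vw − 5148u^2w + 756u^3w − 3728uw + 300uv^2 + 320uv^2w − 20u^2v^2 + 930u^2v − 63u^3v − 3303uv + 714u^3 − 49u^4 − 2429u^2 − 1088w^2 + 2304w^3 − 2472vw − 2400vw^2 − 1344w − 1120v^2 − 2400v^2w − 840v − 1176u + 2048w^4 − 768vw^3 − 1280v^2w^2    [combine like terms]

−4800uw^2 − 2304uw^3 − 2656u^2w^2 − 7140uvw − 3840uvw^2 + 996u^2vw − 5148u^2w + 756u^3w − 3728uw + 300uv^2 + 320uv^2w − 20u^2v^2 + 930u^2v − 63u^3v − 3303uv + 714u^3 − 49u^4 − 2429u^2 − 1088w^2 + 2304w^3 − 2472vw − 2400vw^2 − 1344w − 1120v^2 − 2400v^2w − 840v − 1176u + 2048w^4 − 768vw^3 − 1280v^2w^2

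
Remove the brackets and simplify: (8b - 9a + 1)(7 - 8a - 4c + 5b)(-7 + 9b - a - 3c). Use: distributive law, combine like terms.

(8b - 9a + 1)(7 - 8a - 4c + 5b)(-7 + 9b - a - 3c)
= (56b - 64ab - 32bc + 40b² - 63a + 72a² + 36ac - 45ab + 7 - 8a - 4c + 5b)(-7 + 9b - a - 3c)    [distributive law]
= (61b - 109ab - 32bc + 40b² - 71a + 72a² + 36ac + 7 - 4c)(-7 + 9b - a - 3c)    [combine like terms]
= -427b + 549b² - 61ab - 183bc + 763ab - 981ab² + 109a²b + 327abc + 224bc - 288b²c + 32abc + 96bc² - 280b² + 360b³ - 40ab² - 120b²c + 497a - 639ab + 71a² + 213ac - 504a² + 648a²b - 72a³ - 216a²c - 252ac + 324abc - 36a²c - 108ac² - 49 + 63b - 7a - 21c + 28c - 36bc + 4ac + 12c²    [distributive law]
= -364b + 269b² + 63ab + 5bc - 1021ab² + 757a²b + 683abc - 408b²c + 96bc² + 360b³ + 490a - 433a² - 35ac - 72a³ - 252a²c - 108ac² - 49 + 7c + 12c²    [combine like terms]

-364b + 269b² + 63ab + 5bc - 1021ab² + 757a²b + 683abc - 408b²c + 96bc² + 360b³ + 490a - 433a² - 35ac - 72a³ - 252a²c - 108ac² - 49 + 7c + 12c²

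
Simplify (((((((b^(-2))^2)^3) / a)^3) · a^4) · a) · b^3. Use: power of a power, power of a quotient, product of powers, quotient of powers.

a^2b^(-33)

(((((((b^(-2))^2)^3) / a)^3) · a^4) · a) · b^3
= (((((((b^(-2))^2)^3)^3) / (a^3)) · a^4) · a) · b^3    [power of a quotient]
= ((((((b^(-2))^2)^9) / (a^3)) · a^4) · a) · b^3    [power of a power]
= (((((b^(-2))^18) / (a^3)) · a^4) · a) · b^3    [power of a power]
= (((b^(-36) / (a^3)) · a^4) · a) · b^3    [power of a power]
= a^2b^(-33)    [quotient of powers; product of powers]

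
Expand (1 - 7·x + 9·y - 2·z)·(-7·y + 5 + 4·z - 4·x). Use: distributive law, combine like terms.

(1 - 7·x + 9·y - 2·z)·(-7·y + 5 + 4·z - 4·x)
= -7·y + 5 + 4·z - 4·x + 49·x·y - 35·x - 28·x·z + 28·x² - 63·y² + 45·y + 36·y·z - 36·x·y + 14·y·z - 10·z - 8·z² + 8·x·z    [distributive law]
= 38·y + 5 - 6·z - 39·x + 13·x·y - 20·x·z + 28·x² - 63·y² + 50·y·z - 8·z²    [combine like terms]

38·y + 5 - 6·z - 39·x + 13·x·y - 20·x·z + 28·x² - 63·y² + 50·y·z - 8·z²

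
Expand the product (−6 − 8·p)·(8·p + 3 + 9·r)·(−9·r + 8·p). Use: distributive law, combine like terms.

216·p·r − 576·p² + 162·r − 144·p + 486·r² − 512·p³ + 648·p·r²

(−6 − 8·p)·(8·p + 3 + 9·r)·(−9·r + 8·p)
= (−48·p − 18 − 54·r − 64·p² − 24·p − 72·p·r)·(−9·r + 8·p)    [distributive law]
= (−72·p − 18 − 54·r − 64·p² − 72·p·r)·(−9·r + 8·p)    [combine like terms]
= 648·p·r − 576·p² + 162·r − 144·p + 486·r² − 432·p·r + 576·p²·r − 512·p³ + 648·p·r² − 576·p²·r    [distributive law]
= 216·p·r − 576·p² + 162·r − 144·p + 486·r² − 512·p³ + 648·p·r²    [combine like terms]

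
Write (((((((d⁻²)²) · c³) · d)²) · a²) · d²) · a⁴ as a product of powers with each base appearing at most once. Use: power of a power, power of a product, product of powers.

(((((((d⁻²)²) · c³) · d)²) · a²) · d²) · a⁴
= (((((((d⁻²)²) · c³)²) · (d²)) · a²) · d²) · a⁴    [power of a product]
= (((((((d⁻²)²)²) · ((c³)²)) · (d²)) · a²) · d²) · a⁴    [power of a product]
= ((((((d⁻²)⁴) · ((c³)²)) · (d²)) · a²) · d²) · a⁴    [power of a power]
= ((((d⁻⁸ · ((c³)²)) · (d²)) · a²) · d²) · a⁴    [power of a power]
= ((((d⁻⁸ · c⁶) · (d²)) · a²) · d²) · a⁴    [power of a power]
= a⁶·c⁶·d⁻⁴    [product of powers]

a⁶·c⁶·d⁻⁴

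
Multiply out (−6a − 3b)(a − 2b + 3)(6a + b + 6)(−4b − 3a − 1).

108a⁴ + 468a³ − 327a²b² + 582a²b + 468a² − 198ab³ − 54ab² + 612ab + 108a − 24b⁴ − 114b³ + 189b² + 54b

(−6a − 3b)(a − 2b + 3)(6a + b + 6)(−4b − 3a − 1)
= (−6a² + 12ab − 18a − 3ab + 6b² − 9b)(6a + b + 6)(−4b − 3a − 1)    [distributive law]
= (−6a² + 9ab − 18a + 6b² − 9b)(6a + b + 6)(−4b − 3a − 1)    [combine like terms]
= (−36a³ − 6a²b − 36a² + 54a²b + 9ab² + 54ab − 108a² − 18ab − 108a + 36ab² + 6b³ + 36b² − 54ab − 9b² − 54b)(−4b − 3a − 1)    [distributive law]
= (−36a³ + 48a²b − 144a² + 45ab² − 18ab − 108a + 6b³ + 27b² − 54b)(−4b − 3a − 1)    [combine like terms]
= 144a³b + 108a⁴ + 36a³ − 192a²b² − 144a³b − 48a²b + 576a²b + 432a³ + 144a² − 180ab³ − 135a²b² − 45ab² + 72ab² + 54a²b + 18ab + 432ab + 324a² + 108a − 24b⁴ − 18ab³ − 6b³ − 108b³ − 81ab² − 27b² + 216b² + 162ab + 54b    [distributive law]
= 108a⁴ + 468a³ − 327a²b² + 582a²b + 468a² − 198ab³ − 54ab² + 612ab + 108a − 24b⁴ − 114b³ + 189b² + 54b    [combine like terms]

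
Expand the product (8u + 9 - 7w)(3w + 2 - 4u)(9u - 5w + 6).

(8u + 9 - 7w)(3w + 2 - 4u)(9u - 5w + 6)
= (24uw + 16u - 32u^2 + 27w + 18 - 36u - 21w^2 - 14w + 28uw)(9u - 5w + 6)    [distributive law]
= (52uw - 20u - 32u^2 + 13w + 18 - 21w^2)(9u - 5w + 6)    [combine like terms]
= 468u^2w - 260uw^2 + 312uw - 180u^2 + 100uw - 120u - 288u^3 + 160u^2w - 192u^2 + 117uw - 65w^2 + 78w + 162u - 90w + 108 - 189uw^2 + 105w^3 - 126w^2    [distributive law]
= 628u^2w - 449uw^2 + 529uw - 372u^2 + 42u - 288u^3 - 191w^2 - 12w + 108 + 105w^3    [combine like terms]

628u^2w - 449uw^2 + 529uw - 372u^2 + 42u - 288u^3 - 191w^2 - 12w + 108 + 105w^3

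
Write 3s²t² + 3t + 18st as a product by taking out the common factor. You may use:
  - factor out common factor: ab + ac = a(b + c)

3s²t² + 3t + 18st
= 3(s²t² + t + 6st)    [factor out 3]
= 3t(s²t + 1 + 6s)    [factor out t]

3t(s²t + 1 + 6s)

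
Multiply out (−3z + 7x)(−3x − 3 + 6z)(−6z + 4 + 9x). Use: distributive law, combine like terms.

(−3z + 7x)(−3x − 3 + 6z)(−6z + 4 + 9x)
= (9xz + 9z − 18z^2 − 21x^2 − 21x + 42xz)(−6z + 4 + 9x)    [distributive law]
= (51xz + 9z − 18z^2 − 21x^2 − 21x)(−6z + 4 + 9x)    [combine like terms]
= −306xz^2 + 204xz + 459x^2z − 54z^2 + 36z + 81xz + 108z^3 − 72z^2 − 162xz^2 + 126x^2z − 84x^2 − 189x^3 + 126xz − 84x − 189x^2    [distributive law]
= −468xz^2 + 411xz + 585x^2z − 126z^2 + 36z + 108z^3 − 273x^2 − 189x^3 − 84x    [combine like terms]

−468xz^2 + 411xz + 585x^2z − 126z^2 + 36z + 108z^3 − 273x^2 − 189x^3 − 84x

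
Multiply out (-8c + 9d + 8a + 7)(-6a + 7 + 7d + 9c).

(-8c + 9d + 8a + 7)(-6a + 7 + 7d + 9c)
= 48ac - 56c - 56cd - 72c^2 - 54ad + 63d + 63d^2 + 81cd - 48a^2 + 56a + 56ad + 72ac - 42a + 49 + 49d + 63c    [distributive law]
= 120ac + 7c + 25cd - 72c^2 + 2ad + 112d + 63d^2 - 48a^2 + 14a + 49    [combine like terms]

120ac + 7c + 25cd - 72c^2 + 2ad + 112d + 63d^2 - 48a^2 + 14a + 49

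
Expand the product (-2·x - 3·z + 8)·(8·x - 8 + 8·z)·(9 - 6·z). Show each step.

-144·x^2 + 96·x^2·z + 720·x - 840·x·z + 240·x·z^2 + 1176·z - 744·z^2 + 144·z^3 - 576

(-2·x - 3·z + 8)·(8·x - 8 + 8·z)·(9 - 6·z)
= (-16·x^2 + 16·x - 16·x·z - 24·x·z + 24·z - 24·z^2 + 64·x - 64 + 64·z)·(9 - 6·z)    [distributive law]
= (-16·x^2 + 80·x - 40·x·z + 88·z - 24·z^2 - 64)·(9 - 6·z)    [combine like terms]
= -144·x^2 + 96·x^2·z + 720·x - 480·x·z - 360·x·z + 240·x·z^2 + 792·z - 528·z^2 - 216·z^2 + 144·z^3 - 576 + 384·z    [distributive law]
= -144·x^2 + 96·x^2·z + 720·x - 840·x·z + 240·x·z^2 + 1176·z - 744·z^2 + 144·z^3 - 576    [combine like terms]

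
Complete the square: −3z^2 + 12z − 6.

−3(z − 2)^2 + 6

−3z^2 + 12z − 6
= −3(z^2 − 4z) − 6    [factor out -3 from the z-terms]
= −3(z^2 − 4z + 4 − 4) − 6    [add and subtract 4 inside the bracket]
= −3(z − 2)^2 + 12 − 6    [perfect-square identity]
= −3(z − 2)^2 + 6    [combine constants]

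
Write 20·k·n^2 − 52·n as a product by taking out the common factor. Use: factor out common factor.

4·n(5·k·n − 13)

20·k·n^2 − 52·n
= 4(5·k·n^2 − 13·n)    [factor out 4]
= 4·n(5·k·n − 13)    [factor out n]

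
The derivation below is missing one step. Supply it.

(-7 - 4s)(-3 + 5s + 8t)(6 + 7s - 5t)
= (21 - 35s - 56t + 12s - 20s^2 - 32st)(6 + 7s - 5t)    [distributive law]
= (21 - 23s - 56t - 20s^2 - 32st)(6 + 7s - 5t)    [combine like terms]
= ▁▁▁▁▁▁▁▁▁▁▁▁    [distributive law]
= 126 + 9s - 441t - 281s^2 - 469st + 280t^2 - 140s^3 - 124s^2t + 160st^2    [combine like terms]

Applying distributive law to the line above:

126 + 147s - 105t - 138s - 161s^2 + 115st - 336t - 392st + 280t^2 - 120s^2 - 140s^3 + 100s^2t - 192st - 224s^2t + 160st^2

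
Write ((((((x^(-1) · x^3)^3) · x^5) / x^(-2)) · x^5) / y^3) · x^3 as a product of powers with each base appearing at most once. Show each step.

((((((x^(-1) · x^3)^3) · x^5) / x^(-2)) · x^5) / y^3) · x^3
= (((((((x^(-1))^3) · ((x^3)^3)) · x^5) / x^(-2)) · x^5) / y^3) · x^3    [power of a product]
= (((((x^(-3) · ((x^3)^3)) · x^5) / x^(-2)) · x^5) / y^3) · x^3    [power of a power]
= (((((x^(-3) · x^9) · x^5) / x^(-2)) · x^5) / y^3) · x^3    [power of a power]
= ((((x^6 · x^5) / x^(-2)) · x^5) / y^3) · x^3    [product of powers]
= (((x^11 / x^(-2)) · x^5) / y^3) · x^3    [product of powers]
= ((x^13 · x^5) / y^3) · x^3    [quotient of powers]
= (x^18 / y^3) · x^3    [product of powers]
= x^21·y^(-3)    [quotient of powers; product of powers]

x^21·y^(-3)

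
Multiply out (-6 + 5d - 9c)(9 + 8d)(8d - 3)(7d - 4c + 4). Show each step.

(-6 + 5d - 9c)(9 + 8d)(8d - 3)(7d - 4c + 4)
= (-54 - 48d + 45d + 40d^2 - 81c - 72cd)(8d - 3)(7d - 4c + 4)    [distributive law]
= (-54 - 3d + 40d^2 - 81c - 72cd)(8d - 3)(7d - 4c + 4)    [combine like terms]
= (-432d + 162 - 24d^2 + 9d + 320d^3 - 120d^2 - 648cd + 243c - 576cd^2 + 216cd)(7d - 4c + 4)    [distributive law]
= (-423d + 162 - 144d^2 + 320d^3 - 432cd + 243c - 576cd^2)(7d - 4c + 4)    [combine like terms]
= -2961d^2 + 1692cd - 1692d + 1134d - 648c + 648 - 1008d^3 + 576cd^2 - 576d^2 + 2240d^4 - 1280cd^3 + 1280d^3 - 3024cd^2 + 1728c^2d - 1728cd + 1701cd - 972c^2 + 972c - 4032cd^3 + 2304c^2d^2 - 2304cd^2    [distributive law]
= -3537d^2 + 1665cd - 558d + 324c + 648 + 272d^3 - 4752cd^2 + 2240d^4 - 5312cd^3 + 1728c^2d - 972c^2 + 2304c^2d^2    [combine like terms]

-3537d^2 + 1665cd - 558d + 324c + 648 + 272d^3 - 4752cd^2 + 2240d^4 - 5312cd^3 + 1728c^2d - 972c^2 + 2304c^2d^2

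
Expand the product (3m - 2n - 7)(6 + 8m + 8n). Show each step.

(3m - 2n - 7)(6 + 8m + 8n)
= 18m + 24m^2 + 24mn - 12n - 16mn - 16n^2 - 42 - 56m - 56n    [distributive law]
= -38m + 24m^2 + 8mn - 68n - 16n^2 - 42    [combine like terms]

-38m + 24m^2 + 8mn - 68n - 16n^2 - 42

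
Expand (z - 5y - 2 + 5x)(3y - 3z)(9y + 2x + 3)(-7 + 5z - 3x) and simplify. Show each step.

(z - 5y - 2 + 5x)(3y - 3z)(9y + 2x + 3)(-7 + 5z - 3x)
= (3yz - 3z^2 - 15y^2 + 15yz - 6y + 6z + 15xy - 15xz)(9y + 2x + 3)(-7 + 5z - 3x)    [distributive law]
= (18yz - 3z^2 - 15y^2 - 6y + 6z + 15xy - 15xz)(9y + 2x + 3)(-7 + 5z - 3x)    [combine like terms]
= (162y^2z + 36xyz + 54yz - 27yz^2 - 6xz^2 - 9z^2 - 135y^3 - 30xy^2 - 45y^2 - 54y^2 - 12xy - 18y + 54yz + 12xz + 18z + 135xy^2 + 30x^2y + 45xy - 135xyz - 30x^2z - 45xz)(-7 + 5z - 3x)    [distributive law]
= (162y^2z - 99xyz + 108yz - 27yz^2 - 6xz^2 - 9z^2 - 135y^3 + 105xy^2 - 99y^2 + 33xy - 18y - 33xz + 18z + 30x^2y - 30x^2z)(-7 + 5z - 3x)    [combine like terms]
= -1134y^2z + 810y^2z^2 - 486xy^2z + 693xyz - 495xyz^2 + 297x^2yz - 756yz + 540yz^2 - 324xyz + 189yz^2 - 135yz^3 + 81xyz^2 + 42xz^2 - 30xz^3 + 18x^2z^2 + 63z^2 - 45z^3 + 27xz^2 + 945y^3 - 675y^3z + 405xy^3 - 735xy^2 + 525xy^2z - 315x^2y^2 + 693y^2 - 495y^2z + 297xy^2 - 231xy + 165xyz - 99x^2y + 126y - 90yz + 54xy + 231xz - 165xz^2 + 99x^2z - 126z + 90z^2 - 54xz - 210x^2y + 150x^2yz - 90x^3y + 210x^2z - 150x^2z^2 + 90x^3z    [distributive law]
= -1629y^2z + 810y^2z^2 + 39xy^2z + 534xyz - 414xyz^2 + 447x^2yz - 846yz + 729yz^2 - 135yz^3 - 96xz^2 - 30xz^3 - 132x^2z^2 + 153z^2 - 45z^3 + 945y^3 - 675y^3z + 405xy^3 - 438xy^2 - 315x^2y^2 + 693y^2 - 177xy - 309x^2y + 126y + 177xz + 309x^2z - 126z - 90x^3y + 90x^3z    [combine like terms]

-1629y^2z + 810y^2z^2 + 39xy^2z + 534xyz - 414xyz^2 + 447x^2yz - 846yz + 729yz^2 - 135yz^3 - 96xz^2 - 30xz^3 - 132x^2z^2 + 153z^2 - 45z^3 + 945y^3 - 675y^3z + 405xy^3 - 438xy^2 - 315x^2y^2 + 693y^2 - 177xy - 309x^2y + 126y + 177xz + 309x^2z - 126z - 90x^3y + 90x^3z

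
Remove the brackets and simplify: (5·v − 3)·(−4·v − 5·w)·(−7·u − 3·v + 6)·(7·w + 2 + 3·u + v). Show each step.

(5·v − 3)·(−4·v − 5·w)·(−7·u − 3·v + 6)·(7·w + 2 + 3·u + v)
= (−20·v² − 25·v·w + 12·v + 15·w)·(−7·u − 3·v + 6)·(7·w + 2 + 3·u + v)    [distributive law]
= (140·u·v² + 60·v³ − 120·v² + 175·u·v·w + 75·v²·w − 150·v·w − 84·u·v − 36·v² + 72·v − 105·u·w − 45·v·w + 90·w)·(7·w + 2 + 3·u + v)    [distributive law]
= (140·u·v² + 60·v³ − 156·v² + 175·u·v·w + 75·v²·w − 195·v·w − 84·u·v + 72·v − 105·u·w + 90·w)·(7·w + 2 + 3·u + v)    [combine like terms]
= 980·u·v²·w + 280·u·v² + 420·u²·v² + 140·u·v³ + 420·v³·w + 120·v³ + 180·u·v³ + 60·v⁴ − 1092·v²·w − 312·v² − 468·u·v² − 156·v³ + 1225·u·v·w² + 350·u·v·w + 525·u²·v·w + 175·u·v²·w + 525·v²·w² + 150·v²·w + 225·u·v²·w + 75·v³·w − 1365·v·w² − 390·v·w − 585·u·v·w − 195·v²·w − 588·u·v·w − 168·u·v − 252·u²·v − 84·u·v² + 504·v·w + 144·v + 216·u·v + 72·v² − 735·u·w² − 210·u·w − 315·u²·w − 105·u·v·w + 630·w² + 180·w + 270·u·w + 90·v·w    [distributive law]
= 1380·u·v²·w − 272·u·v² + 420·u²·v² + 320·u·v³ + 495·v³·w − 36·v³ + 60·v⁴ − 1137·v²·w − 240·v² + 1225·u·v·w² − 928·u·v·w + 525·u²·v·w + 525·v²·w² − 1365·v·w² + 204·v·w + 48·u·v − 252·u²·v + 144·v − 735·u·w² + 60·u·w − 315·u²·w + 630·w² + 180·w    [combine like terms]

1380·u·v²·w − 272·u·v² + 420·u²·v² + 320·u·v³ + 495·v³·w − 36·v³ + 60·v⁴ − 1137·v²·w − 240·v² + 1225·u·v·w² − 928·u·v·w + 525·u²·v·w + 525·v²·w² − 1365·v·w² + 204·v·w + 48·u·v − 252·u²·v + 144·v − 735·u·w² + 60·u·w − 315·u²·w + 630·w² + 180·w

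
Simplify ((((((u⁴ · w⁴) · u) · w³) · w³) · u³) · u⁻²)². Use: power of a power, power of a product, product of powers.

((((((u⁴ · w⁴) · u) · w³) · w³) · u³) · u⁻²)²
= ((((((u⁴ · w⁴) · u) · w³) · w³) · u³)²) · ((u⁻²)²)    [power of a product]
= ((((((u⁴ · w⁴) · u) · w³) · w³)²) · ((u³)²)) · ((u⁻²)²)    [power of a product]
= ((((((u⁴ · w⁴) · u) · w³)²) · ((w³)²)) · ((u³)²)) · ((u⁻²)²)    [power of a product]
= ((((((u⁴ · w⁴) · u)²) · ((w³)²)) · ((w³)²)) · ((u³)²)) · ((u⁻²)²)    [power of a product]
= ((((((u⁴ · w⁴)²) · (u²)) · ((w³)²)) · ((w³)²)) · ((u³)²)) · ((u⁻²)²)    [power of a product]
= (((((((u⁴)²) · ((w⁴)²)) · (u²)) · ((w³)²)) · ((w³)²)) · ((u³)²)) · ((u⁻²)²)    [power of a product]
= (((((u⁸ · ((w⁴)²)) · (u²)) · ((w³)²)) · ((w³)²)) · ((u³)²)) · ((u⁻²)²)    [power of a power]
= (((((u⁸ · w⁸) · (u²)) · ((w³)²)) · ((w³)²)) · ((u³)²)) · ((u⁻²)²)    [power of a power]
= (((((u⁸ · w⁸) · u²) · w⁶) · ((w³)²)) · ((u³)²)) · ((u⁻²)²)    [power of a power]
= (((((u⁸ · w⁸) · u²) · w⁶) · w⁶) · ((u³)²)) · ((u⁻²)²)    [power of a power]
= (((((u⁸ · w⁸) · u²) · w⁶) · w⁶) · u⁶) · ((u⁻²)²)    [power of a power]
= (((((u⁸ · w⁸) · u²) · w⁶) · w⁶) · u⁶) · u⁻⁴    [power of a power]
= u¹²·w²⁰    [product of powers]

u¹²·w²⁰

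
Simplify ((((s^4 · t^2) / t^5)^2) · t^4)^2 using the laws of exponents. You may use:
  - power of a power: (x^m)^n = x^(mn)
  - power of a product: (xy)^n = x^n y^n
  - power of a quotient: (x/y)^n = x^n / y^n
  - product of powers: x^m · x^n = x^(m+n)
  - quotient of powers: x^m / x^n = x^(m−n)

s^16t^(-4)

((((s^4 · t^2) / t^5)^2) · t^4)^2
= ((((s^4 · t^2) / t^5)^2)^2) · ((t^4)^2)    [power of a product]
= (((s^4 · t^2) / t^5)^4) · ((t^4)^2)    [power of a power]
= (((s^4 · t^2)^4) / ((t^5)^4)) · ((t^4)^2)    [power of a quotient]
= ((((s^4)^4) · ((t^2)^4)) / ((t^5)^4)) · ((t^4)^2)    [power of a product]
= ((s^16 · ((t^2)^4)) / ((t^5)^4)) · ((t^4)^2)    [power of a power]
= ((s^16 · t^8) / ((t^5)^4)) · ((t^4)^2)    [power of a power]
= ((s^16 · t^8) / t^20) · ((t^4)^2)    [power of a power]
= ((s^16 · t^8) / t^20) · t^8    [power of a power]
= s^16t^(-4)    [quotient of powers; product of powers]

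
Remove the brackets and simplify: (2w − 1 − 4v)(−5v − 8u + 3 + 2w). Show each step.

−18vw − 16uw + 4w + 4w² − 7v + 8u − 3 + 20v² + 32uv

(2w − 1 − 4v)(−5v − 8u + 3 + 2w)
= −10vw − 16uw + 6w + 4w² + 5v + 8u − 3 − 2w + 20v² + 32uv − 12v − 8vw    [distributive law]
= −18vw − 16uw + 4w + 4w² − 7v + 8u − 3 + 20v² + 32uv    [combine like terms]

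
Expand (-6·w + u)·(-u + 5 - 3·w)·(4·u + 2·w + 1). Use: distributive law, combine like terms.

(-6·w + u)·(-u + 5 - 3·w)·(4·u + 2·w + 1)
= (6·u·w - 30·w + 18·w² - u² + 5·u - 3·u·w)·(4·u + 2·w + 1)    [distributive law]
= (3·u·w - 30·w + 18·w² - u² + 5·u)·(4·u + 2·w + 1)    [combine like terms]
= 12·u²·w + 6·u·w² + 3·u·w - 120·u·w - 60·w² - 30·w + 72·u·w² + 36·w³ + 18·w² - 4·u³ - 2·u²·w - u² + 20·u² + 10·u·w + 5·u    [distributive law]
= 10·u²·w + 78·u·w² - 107·u·w - 42·w² - 30·w + 36·w³ - 4·u³ + 19·u² + 5·u    [combine like terms]

10·u²·w + 78·u·w² - 107·u·w - 42·w² - 30·w + 36·w³ - 4·u³ + 19·u² + 5·u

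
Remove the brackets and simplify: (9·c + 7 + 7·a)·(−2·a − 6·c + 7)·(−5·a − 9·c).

426·a^2·c + 810·a·c^2 + 486·c^3 − 420·a·c − 189·c^2 − 175·a^2 − 245·a − 441·c + 70·a^3

(9·c + 7 + 7·a)·(−2·a − 6·c + 7)·(−5·a − 9·c)
= (−18·a·c − 54·c^2 + 63·c − 14·a − 42·c + 49 − 14·a^2 − 42·a·c + 49·a)·(−5·a − 9·c)    [distributive law]
= (−60·a·c − 54·c^2 + 21·c + 35·a + 49 − 14·a^2)·(−5·a − 9·c)    [combine like terms]
= 300·a^2·c + 540·a·c^2 + 270·a·c^2 + 486·c^3 − 105·a·c − 189·c^2 − 175·a^2 − 315·a·c − 245·a − 441·c + 70·a^3 + 126·a^2·c    [distributive law]
= 426·a^2·c + 810·a·c^2 + 486·c^3 − 420·a·c − 189·c^2 − 175·a^2 − 245·a − 441·c + 70·a^3    [combine like terms]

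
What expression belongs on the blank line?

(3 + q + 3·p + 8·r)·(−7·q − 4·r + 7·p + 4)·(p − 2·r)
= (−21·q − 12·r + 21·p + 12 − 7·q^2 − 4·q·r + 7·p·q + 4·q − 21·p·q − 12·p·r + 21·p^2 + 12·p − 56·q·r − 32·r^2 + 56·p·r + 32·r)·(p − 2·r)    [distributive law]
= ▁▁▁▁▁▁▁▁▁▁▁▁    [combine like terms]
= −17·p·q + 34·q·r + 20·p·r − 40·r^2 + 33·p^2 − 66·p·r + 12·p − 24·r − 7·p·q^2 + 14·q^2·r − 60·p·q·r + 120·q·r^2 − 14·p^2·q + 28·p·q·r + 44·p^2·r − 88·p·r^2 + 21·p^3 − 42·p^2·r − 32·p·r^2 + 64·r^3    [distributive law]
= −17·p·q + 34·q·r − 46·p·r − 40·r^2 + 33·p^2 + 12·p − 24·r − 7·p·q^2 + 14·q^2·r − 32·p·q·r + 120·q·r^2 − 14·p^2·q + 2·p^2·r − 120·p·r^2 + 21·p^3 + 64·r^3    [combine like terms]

By combine like terms:

(−17·q + 20·r + 33·p + 12 − 7·q^2 − 60·q·r − 14·p·q + 44·p·r + 21·p^2 − 32·r^2)·(p − 2·r)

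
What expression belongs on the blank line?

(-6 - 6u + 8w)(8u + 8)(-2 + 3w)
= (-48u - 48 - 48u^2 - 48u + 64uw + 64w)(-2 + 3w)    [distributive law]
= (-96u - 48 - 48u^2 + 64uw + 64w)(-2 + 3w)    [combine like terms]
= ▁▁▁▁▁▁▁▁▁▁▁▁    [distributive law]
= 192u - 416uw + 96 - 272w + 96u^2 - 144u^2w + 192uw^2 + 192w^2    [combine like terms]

After distributive law, the bracketed line is:

192u - 288uw + 96 - 144w + 96u^2 - 144u^2w - 128uw + 192uw^2 - 128w + 192w^2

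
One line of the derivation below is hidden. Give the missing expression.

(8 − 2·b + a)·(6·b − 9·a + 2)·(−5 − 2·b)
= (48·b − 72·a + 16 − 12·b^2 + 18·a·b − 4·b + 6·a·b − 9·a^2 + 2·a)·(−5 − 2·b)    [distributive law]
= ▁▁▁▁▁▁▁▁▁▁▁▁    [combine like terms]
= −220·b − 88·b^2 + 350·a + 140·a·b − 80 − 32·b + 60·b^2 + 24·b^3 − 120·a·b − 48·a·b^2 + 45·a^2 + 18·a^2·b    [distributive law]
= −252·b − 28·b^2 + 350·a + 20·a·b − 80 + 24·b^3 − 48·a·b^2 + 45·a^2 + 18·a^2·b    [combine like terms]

By combine like terms:

(44·b − 70·a + 16 − 12·b^2 + 24·a·b − 9·a^2)·(−5 − 2·b)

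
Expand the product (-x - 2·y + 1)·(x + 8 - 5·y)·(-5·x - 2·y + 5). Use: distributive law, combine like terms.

5·x³ - 13·x²·y + 30·x² + 134·x·y - 75·x - 56·x·y² + 92·y² - 121·y - 20·y³ + 40

(-x - 2·y + 1)·(x + 8 - 5·y)·(-5·x - 2·y + 5)
= (-x² - 8·x + 5·x·y - 2·x·y - 16·y + 10·y² + x + 8 - 5·y)·(-5·x - 2·y + 5)    [distributive law]
= (-x² - 7·x + 3·x·y - 21·y + 10·y² + 8)·(-5·x - 2·y + 5)    [combine like terms]
= 5·x³ + 2·x²·y - 5·x² + 35·x² + 14·x·y - 35·x - 15·x²·y - 6·x·y² + 15·x·y + 105·x·y + 42·y² - 105·y - 50·x·y² - 20·y³ + 50·y² - 40·x - 16·y + 40    [distributive law]
= 5·x³ - 13·x²·y + 30·x² + 134·x·y - 75·x - 56·x·y² + 92·y² - 121·y - 20·y³ + 40    [combine like terms]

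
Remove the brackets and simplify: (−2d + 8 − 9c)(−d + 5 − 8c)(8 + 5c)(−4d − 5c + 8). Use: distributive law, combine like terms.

(−2d + 8 − 9c)(−d + 5 − 8c)(8 + 5c)(−4d − 5c + 8)
= (2d² − 10d + 16cd − 8d + 40 − 64c + 9cd − 45c + 72c²)(8 + 5c)(−4d − 5c + 8)    [distributive law]
= (2d² − 18d + 25cd + 40 − 109c + 72c²)(8 + 5c)(−4d − 5c + 8)    [combine like terms]
= (16d² + 10cd² − 144d − 90cd + 200cd + 125c²d + 320 + 200c − 872c − 545c² + 576c² + 360c³)(−4d − 5c + 8)    [distributive law]
= (16d² + 10cd² − 144d + 110cd + 125c²d + 320 − 672c + 31c² + 360c³)(−4d − 5c + 8)    [combine like terms]
= −64d³ − 80cd² + 128d² − 40cd³ − 50c²d² + 80cd² + 576d² + 720cd − 1152d − 440cd² − 550c²d + 880cd − 500c²d² − 625c³d + 1000c²d − 1280d − 1600c + 2560 + 2688cd + 3360c² − 5376c − 124c²d − 155c³ + 248c² − 1440c³d − 1800c⁴ + 2880c³    [distributive law]
= −64d³ − 440cd² + 704d² − 40cd³ − 550c²d² + 4288cd − 2432d + 326c²d − 2065c³d − 6976c + 2560 + 3608c² + 2725c³ − 1800c⁴    [combine like terms]

−64d³ − 440cd² + 704d² − 40cd³ − 550c²d² + 4288cd − 2432d + 326c²d − 2065c³d − 6976c + 2560 + 3608c² + 2725c³ − 1800c⁴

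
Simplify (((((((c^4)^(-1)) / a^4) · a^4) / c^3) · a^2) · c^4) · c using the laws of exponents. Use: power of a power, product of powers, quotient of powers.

a^2c^(-2)

(((((((c^4)^(-1)) / a^4) · a^4) / c^3) · a^2) · c^4) · c
= (((((c^(-4) / a^4) · a^4) / c^3) · a^2) · c^4) · c    [power of a power]
= a^2c^(-2)    [quotient of powers; product of powers]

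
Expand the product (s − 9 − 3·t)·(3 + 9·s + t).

−78·s + 9·s² − 26·s·t − 27 − 18·t − 3·t²

(s − 9 − 3·t)·(3 + 9·s + t)
= 3·s + 9·s² + s·t − 27 − 81·s − 9·t − 9·t − 27·s·t − 3·t²    [distributive law]
= −78·s + 9·s² − 26·s·t − 27 − 18·t − 3·t²    [combine like terms]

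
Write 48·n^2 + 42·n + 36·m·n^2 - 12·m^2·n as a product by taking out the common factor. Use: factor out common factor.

48·n^2 + 42·n + 36·m·n^2 - 12·m^2·n
= 6(8·n^2 + 7·n + 6·m·n^2 - 2·m^2·n)    [factor out 6]
= 6·n(8·n + 7 + 6·m·n - 2·m^2)    [factor out n]

6·n(8·n + 7 + 6·m·n - 2·m^2)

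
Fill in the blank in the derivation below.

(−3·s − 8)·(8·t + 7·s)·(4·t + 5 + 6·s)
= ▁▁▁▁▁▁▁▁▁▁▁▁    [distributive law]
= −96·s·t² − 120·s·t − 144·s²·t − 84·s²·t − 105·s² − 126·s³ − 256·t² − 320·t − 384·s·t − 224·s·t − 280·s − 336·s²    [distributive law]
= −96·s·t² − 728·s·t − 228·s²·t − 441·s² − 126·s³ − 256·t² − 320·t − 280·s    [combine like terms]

By distributive law:

(−24·s·t − 21·s² − 64·t − 56·s)·(4·t + 5 + 6·s)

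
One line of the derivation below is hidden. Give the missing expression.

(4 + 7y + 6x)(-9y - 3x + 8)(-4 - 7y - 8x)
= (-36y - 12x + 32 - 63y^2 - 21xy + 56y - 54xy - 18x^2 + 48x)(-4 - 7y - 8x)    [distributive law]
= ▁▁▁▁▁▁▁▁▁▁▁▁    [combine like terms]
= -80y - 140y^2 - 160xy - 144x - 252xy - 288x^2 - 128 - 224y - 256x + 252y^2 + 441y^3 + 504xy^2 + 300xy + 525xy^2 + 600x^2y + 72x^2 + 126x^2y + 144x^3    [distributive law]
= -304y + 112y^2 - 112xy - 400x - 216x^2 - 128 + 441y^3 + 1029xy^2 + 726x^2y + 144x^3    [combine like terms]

After combine like terms, the bracketed line is:

(20y + 36x + 32 - 63y^2 - 75xy - 18x^2)(-4 - 7y - 8x)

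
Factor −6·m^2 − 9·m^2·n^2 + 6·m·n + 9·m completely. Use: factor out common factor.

3·m(−2·m − 3·m·n^2 + 2·n + 3)

−6·m^2 − 9·m^2·n^2 + 6·m·n + 9·m
= 3(−2·m^2 − 3·m^2·n^2 + 2·m·n + 3·m)    [factor out 3]
= 3·m(−2·m − 3·m·n^2 + 2·n + 3)    [factor out m]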